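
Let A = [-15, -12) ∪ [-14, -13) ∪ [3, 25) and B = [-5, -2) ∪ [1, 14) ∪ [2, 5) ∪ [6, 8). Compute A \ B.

[-15, -12) ∪ [14, 25)

A, merged: [-15, -12), [3, 25).
B, merged: [-5, -2), [1, 14).
[-15, -12): nothing removed.
[3, 25) \ B = [14, 25).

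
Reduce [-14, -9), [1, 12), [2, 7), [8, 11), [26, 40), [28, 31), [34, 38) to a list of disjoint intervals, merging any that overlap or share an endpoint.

[-14, -9) ∪ [1, 12) ∪ [26, 40)

[1, 12) is disjoint → start new block.
[2, 7) overlaps/touches [1, 12) → extend to [1, 12).
[8, 11) overlaps/touches [1, 12) → extend to [1, 12).
[26, 40) is disjoint → start new block.
[28, 31) overlaps/touches [26, 40) → extend to [26, 40).
[34, 38) overlaps/touches [26, 40) → extend to [26, 40).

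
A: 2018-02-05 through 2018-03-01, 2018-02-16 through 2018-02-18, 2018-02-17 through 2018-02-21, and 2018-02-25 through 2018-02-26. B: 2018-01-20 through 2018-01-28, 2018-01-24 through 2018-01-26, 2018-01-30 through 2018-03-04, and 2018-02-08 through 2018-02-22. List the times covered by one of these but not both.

Merge the first list: 2018-02-05 through 2018-03-01.
Merge the second list: 2018-01-20 through 2018-01-28, 2018-01-30 through 2018-03-04.
Only in the first: none.
Only in the second: 2018-01-20 through 2018-01-28, 2018-01-30 through 2018-02-04, 2018-03-02 through 2018-03-04.
Together these are the periods covered by exactly one.

2018-01-20 through 2018-01-28, 2018-01-30 through 2018-02-04, 2018-03-02 through 2018-03-04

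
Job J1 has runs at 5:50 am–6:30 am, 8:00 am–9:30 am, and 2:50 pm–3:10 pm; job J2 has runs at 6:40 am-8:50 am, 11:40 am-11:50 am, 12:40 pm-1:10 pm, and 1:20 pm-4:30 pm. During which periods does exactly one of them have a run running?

A but not B: 5:50 am-6:30 am, 8:50 am-9:30 am.
B but not A: 6:40 am-8:00 am, 11:40 am-11:50 am, 12:40 pm-1:10 pm, 1:20 pm-2:50 pm, 3:10 pm-4:30 pm.
Combining gives A △ B.

5:50 am-6:30 am, 6:40 am-8:00 am, 8:50 am-9:30 am, 11:40 am-11:50 am, 12:40 pm-1:10 pm, 1:20 pm-2:50 pm, 3:10 pm-4:30 pm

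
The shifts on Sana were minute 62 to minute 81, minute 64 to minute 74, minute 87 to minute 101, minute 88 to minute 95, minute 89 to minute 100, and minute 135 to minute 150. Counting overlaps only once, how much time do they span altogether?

Merged: minute 62 to minute 81, minute 87 to minute 101, minute 135 to minute 150.
Lengths: 19 minutes + 14 minutes + 15 minutes = 48 minutes.

48 minutes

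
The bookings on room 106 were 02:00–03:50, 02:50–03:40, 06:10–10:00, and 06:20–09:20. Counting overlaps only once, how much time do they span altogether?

5 h 40 min

Merged: 02:00–03:50, 06:10–10:00.
Lengths: 1 h 50 min + 3 h 50 min = 5 h 40 min.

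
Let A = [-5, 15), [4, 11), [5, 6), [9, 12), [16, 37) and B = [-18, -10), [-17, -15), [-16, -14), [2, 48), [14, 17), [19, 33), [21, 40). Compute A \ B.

First set merges to [-5, 15), [16, 37).
Second set merges to [-18, -10), [2, 48).
[-5, 15) with B removed leaves [-5, 2).
[16, 37) lies entirely inside B → drops out.

[-5, 2)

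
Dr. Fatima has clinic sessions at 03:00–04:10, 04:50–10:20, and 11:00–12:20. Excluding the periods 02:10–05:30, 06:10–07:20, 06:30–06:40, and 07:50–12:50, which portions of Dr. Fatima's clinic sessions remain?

05:30–06:10, 07:20–07:50

B, merged: 02:10–05:30, 06:10–07:20, 07:50–12:50.
03:00–04:10: fully covered by B → removed.
04:50–10:20 minus B → 05:30–06:10, 07:20–07:50.
11:00–12:20: fully covered by B → removed.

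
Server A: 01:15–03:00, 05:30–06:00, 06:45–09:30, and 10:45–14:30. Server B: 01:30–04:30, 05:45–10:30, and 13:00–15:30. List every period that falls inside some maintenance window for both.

01:30-03:00, 05:45-06:00, 06:45-09:30, 13:00-14:30

01:15-03:00 meets the second set on 01:30-03:00.
05:30-06:00 meets the second set on 05:45-06:00.
06:45-09:30 meets the second set on 06:45-09:30.
10:45-14:30 meets the second set on 13:00-14:30.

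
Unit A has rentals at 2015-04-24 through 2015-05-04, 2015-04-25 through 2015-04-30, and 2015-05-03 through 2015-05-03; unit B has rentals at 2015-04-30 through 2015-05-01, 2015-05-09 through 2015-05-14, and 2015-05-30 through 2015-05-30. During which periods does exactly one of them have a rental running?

2015-04-24 through 2015-04-29, 2015-05-02 through 2015-05-04, 2015-05-09 through 2015-05-14, 2015-05-30 through 2015-05-30

A, merged: 2015-04-24 through 2015-05-04.
Only in the first: 2015-04-24 through 2015-04-29, 2015-05-02 through 2015-05-04.
Only in the second: 2015-05-09 through 2015-05-14, 2015-05-30 through 2015-05-30.
Together these are the periods covered by exactly one.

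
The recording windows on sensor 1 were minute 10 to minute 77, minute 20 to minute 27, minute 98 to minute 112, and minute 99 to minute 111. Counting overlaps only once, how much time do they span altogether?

Merged: minute 10 to minute 77, minute 98 to minute 112.
Lengths: 67 minutes + 14 minutes = 81 minutes.

81 minutes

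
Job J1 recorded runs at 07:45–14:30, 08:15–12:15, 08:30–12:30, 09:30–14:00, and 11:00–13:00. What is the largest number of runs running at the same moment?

5

At 11:00, 5 of the intervals are simultaneously active.
No point has more.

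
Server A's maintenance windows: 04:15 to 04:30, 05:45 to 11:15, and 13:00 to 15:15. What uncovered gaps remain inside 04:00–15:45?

04:00–04:15, 04:30–05:45, 11:15–13:00, 15:15–15:45

After merging, the occupied span is 04:15–04:30, 05:45–11:15, 13:00–15:15.
Uncovered inside 04:00–15:45: 04:00–04:15, 04:30–05:45, 11:15–13:00, 15:15–15:45.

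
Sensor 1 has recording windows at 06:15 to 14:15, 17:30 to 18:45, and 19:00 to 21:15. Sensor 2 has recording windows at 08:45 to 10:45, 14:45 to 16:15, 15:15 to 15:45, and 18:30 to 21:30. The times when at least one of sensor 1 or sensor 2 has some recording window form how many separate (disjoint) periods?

3

Second set merges to 08:45–10:45, 14:45–16:15, 18:30–21:30.
A ∪ B = 06:15–14:15, 14:45–16:15, 17:30–21:30.
That is 3 disjoint pieces.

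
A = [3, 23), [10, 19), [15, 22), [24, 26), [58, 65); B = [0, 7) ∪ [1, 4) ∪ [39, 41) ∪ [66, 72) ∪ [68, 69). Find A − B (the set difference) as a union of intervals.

Merge the first list: [3, 23), [24, 26), [58, 65).
Merge the second list: [0, 7), [39, 41), [66, 72).
[3, 23) minus B → [7, 23).
[24, 26): no B overlap → unchanged.
[58, 65): no B overlap → unchanged.

[7, 23) ∪ [24, 26) ∪ [58, 65)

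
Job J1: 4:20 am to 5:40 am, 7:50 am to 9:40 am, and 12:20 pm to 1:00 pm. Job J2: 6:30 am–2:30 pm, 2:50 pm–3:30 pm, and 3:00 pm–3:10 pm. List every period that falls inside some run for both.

Merge the second list: 6:30 am–2:30 pm, 2:50 pm–3:30 pm.
4:20 am–5:40 am meets no B interval.
7:50 am–9:40 am ∩ B → 7:50 am–9:40 am.
12:20 pm–1:00 pm ∩ B → 12:20 pm–1:00 pm.

7:50 am–9:40 am, 12:20 pm–1:00 pm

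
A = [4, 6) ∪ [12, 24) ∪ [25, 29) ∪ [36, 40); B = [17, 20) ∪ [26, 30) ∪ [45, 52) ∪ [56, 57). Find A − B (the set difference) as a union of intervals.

[4, 6) ∪ [12, 17) ∪ [20, 24) ∪ [25, 26) ∪ [36, 40)

[4, 6): no B overlap → unchanged.
[12, 24) minus B → [12, 17), [20, 24).
[25, 29) minus B → [25, 26).
[36, 40): no B overlap → unchanged.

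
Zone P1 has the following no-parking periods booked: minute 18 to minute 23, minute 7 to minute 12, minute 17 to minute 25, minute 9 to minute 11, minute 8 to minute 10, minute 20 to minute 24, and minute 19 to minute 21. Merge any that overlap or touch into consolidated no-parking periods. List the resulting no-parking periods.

Sort by start: minute 7 to minute 12, minute 8 to minute 10, minute 9 to minute 11, minute 17 to minute 25, minute 18 to minute 23, minute 19 to minute 21, minute 20 to minute 24.
minute 8 to minute 10 overlaps/touches minute 7 to minute 12 → extend to minute 7 to minute 12.
minute 9 to minute 11 overlaps/touches minute 7 to minute 12 → extend to minute 7 to minute 12.
minute 17 to minute 25 is disjoint → start new block.
minute 18 to minute 23 overlaps/touches minute 17 to minute 25 → extend to minute 17 to minute 25.
minute 19 to minute 21 overlaps/touches minute 17 to minute 25 → extend to minute 17 to minute 25.
minute 20 to minute 24 overlaps/touches minute 17 to minute 25 → extend to minute 17 to minute 25.

minute 7 to minute 12, minute 17 to minute 25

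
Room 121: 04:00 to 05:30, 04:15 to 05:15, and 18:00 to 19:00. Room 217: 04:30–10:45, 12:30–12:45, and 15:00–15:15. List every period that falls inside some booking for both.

First set merges to 04:00-05:30, 18:00-19:00.
04:00-05:30 ∩ B → 04:30-05:30.
18:00-19:00 meets no B interval.

04:30-05:30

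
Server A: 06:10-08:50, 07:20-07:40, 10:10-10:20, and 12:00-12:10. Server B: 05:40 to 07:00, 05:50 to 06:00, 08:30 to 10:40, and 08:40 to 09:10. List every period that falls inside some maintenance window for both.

First set merges to 06:10-08:50, 10:10-10:20, 12:00-12:10.
Second set merges to 05:40-07:00, 08:30-10:40.
06:10-08:50 ∩ B → 06:10-07:00, 08:30-08:50.
10:10-10:20 ∩ B → 10:10-10:20.
12:00-12:10 meets no B interval.

06:10-07:00, 08:30-08:50, 10:10-10:20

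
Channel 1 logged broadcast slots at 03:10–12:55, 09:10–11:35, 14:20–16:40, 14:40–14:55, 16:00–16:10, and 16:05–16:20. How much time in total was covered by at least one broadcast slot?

Merged: 03:10–12:55, 14:20–16:40.
Lengths: 9 h 45 min + 2 h 20 min = 12 h 5 min.

12 h 5 min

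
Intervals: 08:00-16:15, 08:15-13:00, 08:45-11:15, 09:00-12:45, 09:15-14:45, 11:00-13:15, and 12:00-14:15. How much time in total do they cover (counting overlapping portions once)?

Merged: 08:00–16:15.
Length: 8 h 15 min.

8 h 15 min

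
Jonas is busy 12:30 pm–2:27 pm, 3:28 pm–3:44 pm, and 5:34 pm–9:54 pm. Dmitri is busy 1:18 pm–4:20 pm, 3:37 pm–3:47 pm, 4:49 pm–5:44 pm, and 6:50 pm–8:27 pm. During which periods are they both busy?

1:18 pm–2:27 pm, 3:28 pm–3:44 pm, 5:34 pm–5:44 pm, 6:50 pm–8:27 pm

Second set merges to 1:18 pm–4:20 pm, 4:49 pm–5:44 pm, 6:50 pm–8:27 pm.
12:30 pm–2:27 pm overlaps B on 1:18 pm–2:27 pm.
3:28 pm–3:44 pm overlaps B on 3:28 pm–3:44 pm.
5:34 pm–9:54 pm overlaps B on 5:34 pm–5:44 pm, 6:50 pm–8:27 pm.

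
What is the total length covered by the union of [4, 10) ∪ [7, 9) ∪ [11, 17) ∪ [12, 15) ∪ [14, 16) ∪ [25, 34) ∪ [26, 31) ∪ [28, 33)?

21

Merged: [4, 10), [11, 17), [25, 34).
Lengths: 6 + 6 + 9 = 21.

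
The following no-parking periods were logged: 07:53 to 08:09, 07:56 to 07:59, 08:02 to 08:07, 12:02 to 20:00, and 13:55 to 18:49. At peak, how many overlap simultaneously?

2

Walk the sorted start/end points keeping a running depth.
The depth first hits 2 at 07:56.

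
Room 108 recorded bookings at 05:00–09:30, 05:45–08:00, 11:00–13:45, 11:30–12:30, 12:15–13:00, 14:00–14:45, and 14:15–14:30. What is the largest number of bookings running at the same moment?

3

Walk the sorted start/end points keeping a running depth.
The depth first hits 3 at 12:15.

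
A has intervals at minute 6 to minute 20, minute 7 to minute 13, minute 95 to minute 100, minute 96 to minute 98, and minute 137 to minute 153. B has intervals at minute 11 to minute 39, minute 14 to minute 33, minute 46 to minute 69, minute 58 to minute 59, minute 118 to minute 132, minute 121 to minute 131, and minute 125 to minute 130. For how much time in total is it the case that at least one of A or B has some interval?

91 minutes

Merge the first list: minute 6 to minute 20, minute 95 to minute 100, minute 137 to minute 153.
Merge the second list: minute 11 to minute 39, minute 46 to minute 69, minute 118 to minute 132.
A ∪ B = minute 6 to minute 39, minute 46 to minute 69, minute 95 to minute 100, minute 118 to minute 132, minute 137 to minute 153.
Total: 33 minutes + 23 minutes + 5 minutes + 14 minutes + 16 minutes = 91 minutes.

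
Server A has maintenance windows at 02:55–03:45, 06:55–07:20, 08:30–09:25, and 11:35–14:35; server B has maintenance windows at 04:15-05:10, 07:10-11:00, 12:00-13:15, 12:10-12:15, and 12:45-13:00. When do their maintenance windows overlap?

07:10–07:20, 08:30–09:25, 12:00–13:15

B, merged: 04:15–05:10, 07:10–11:00, 12:00–13:15.
02:55–03:45: no overlap with the second set.
06:55–07:20 meets the second set on 07:10–07:20.
08:30–09:25 meets the second set on 08:30–09:25.
11:35–14:35 meets the second set on 12:00–13:15.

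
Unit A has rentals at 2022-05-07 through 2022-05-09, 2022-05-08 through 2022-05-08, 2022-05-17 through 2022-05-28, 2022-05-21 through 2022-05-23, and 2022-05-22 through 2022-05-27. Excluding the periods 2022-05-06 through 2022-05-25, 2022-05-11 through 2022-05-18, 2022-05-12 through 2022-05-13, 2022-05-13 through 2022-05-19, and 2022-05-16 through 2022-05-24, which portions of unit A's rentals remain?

A, merged: 2022-05-07 through 2022-05-09, 2022-05-17 through 2022-05-28.
B, merged: 2022-05-06 through 2022-05-25.
2022-05-07 through 2022-05-09: fully covered by B → removed.
2022-05-17 through 2022-05-28 minus B → 2022-05-26 through 2022-05-28.

2022-05-26 through 2022-05-28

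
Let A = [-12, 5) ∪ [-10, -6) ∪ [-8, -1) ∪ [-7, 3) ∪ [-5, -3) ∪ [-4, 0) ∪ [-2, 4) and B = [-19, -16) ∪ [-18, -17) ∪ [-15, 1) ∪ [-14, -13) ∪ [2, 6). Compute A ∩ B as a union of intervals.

Merge the first list: [-12, 5).
Merge the second list: [-19, -16), [-15, 1), [2, 6).
[-12, 5) ∩ B → [-12, 1), [2, 5).

[-12, 1) ∪ [2, 5)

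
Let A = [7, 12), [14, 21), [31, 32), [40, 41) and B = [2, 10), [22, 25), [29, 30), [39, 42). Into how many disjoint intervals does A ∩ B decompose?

2

A ∩ B = [7, 10), [40, 41).
That is 2 disjoint pieces.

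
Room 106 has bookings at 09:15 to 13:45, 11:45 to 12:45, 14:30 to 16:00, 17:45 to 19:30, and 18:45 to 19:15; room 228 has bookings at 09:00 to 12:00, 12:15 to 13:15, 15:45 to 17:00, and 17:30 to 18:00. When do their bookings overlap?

First set merges to 09:15-13:45, 14:30-16:00, 17:45-19:30.
09:15-13:45 ∩ B → 09:15-12:00, 12:15-13:15.
14:30-16:00 ∩ B → 15:45-16:00.
17:45-19:30 ∩ B → 17:45-18:00.

09:15-12:00, 12:15-13:15, 15:45-16:00, 17:45-18:00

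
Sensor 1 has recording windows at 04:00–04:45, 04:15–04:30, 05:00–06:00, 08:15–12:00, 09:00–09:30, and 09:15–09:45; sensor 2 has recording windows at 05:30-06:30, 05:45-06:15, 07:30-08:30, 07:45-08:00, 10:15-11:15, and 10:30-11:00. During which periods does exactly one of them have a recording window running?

04:00–04:45, 05:00–05:30, 06:00–06:30, 07:30–08:15, 08:30–10:15, 11:15–12:00

Merge the first list: 04:00–04:45, 05:00–06:00, 08:15–12:00.
Merge the second list: 05:30–06:30, 07:30–08:30, 10:15–11:15.
A \ B = 04:00–04:45, 05:00–05:30, 08:30–10:15, 11:15–12:00.
B \ A = 06:00–06:30, 07:30–08:15.
Union of the two gives the symmetric difference.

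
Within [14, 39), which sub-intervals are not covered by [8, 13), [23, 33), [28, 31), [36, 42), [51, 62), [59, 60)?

[14, 23) ∪ [33, 36)

Covered (merged): [8, 13), [23, 33), [36, 42), [51, 62).
Uncovered inside [14, 39): [14, 23), [33, 36).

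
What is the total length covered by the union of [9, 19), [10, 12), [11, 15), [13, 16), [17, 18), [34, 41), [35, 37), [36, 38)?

Merged: [9, 19), [34, 41).
Lengths: 10 + 7 = 17.

17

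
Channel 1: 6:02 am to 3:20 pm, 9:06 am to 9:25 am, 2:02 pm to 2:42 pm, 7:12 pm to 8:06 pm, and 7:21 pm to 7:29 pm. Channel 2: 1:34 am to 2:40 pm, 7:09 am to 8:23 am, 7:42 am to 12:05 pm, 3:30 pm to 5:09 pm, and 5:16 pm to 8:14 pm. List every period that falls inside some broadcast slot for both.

6:02 am–2:40 pm, 7:12 pm–8:06 pm

A, merged: 6:02 am–3:20 pm, 7:12 pm–8:06 pm.
B, merged: 1:34 am–2:40 pm, 3:30 pm–5:09 pm, 5:16 pm–8:14 pm.
6:02 am–3:20 pm meets the second set on 6:02 am–2:40 pm.
7:12 pm–8:06 pm meets the second set on 7:12 pm–8:06 pm.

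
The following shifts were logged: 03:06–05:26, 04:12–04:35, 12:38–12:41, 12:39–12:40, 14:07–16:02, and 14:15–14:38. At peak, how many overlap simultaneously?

Walk the sorted start/end points keeping a running depth.
The depth first hits 2 at 04:12.

2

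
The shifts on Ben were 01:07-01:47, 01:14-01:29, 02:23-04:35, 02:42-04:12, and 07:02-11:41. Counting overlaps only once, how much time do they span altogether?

7 h 31 min

Merged: 01:07–01:47, 02:23–04:35, 07:02–11:41.
Lengths: 40 min + 2 h 12 min + 4 h 39 min = 7 h 31 min.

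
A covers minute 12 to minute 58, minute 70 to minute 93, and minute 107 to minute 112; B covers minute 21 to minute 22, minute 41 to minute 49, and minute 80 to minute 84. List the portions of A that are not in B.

minute 12 to minute 58 \ B = minute 12 to minute 21, minute 22 to minute 41, minute 49 to minute 58.
minute 70 to minute 93 \ B = minute 70 to minute 80, minute 84 to minute 93.
minute 107 to minute 112: nothing removed.

minute 12 to minute 21, minute 22 to minute 41, minute 49 to minute 58, minute 70 to minute 80, minute 84 to minute 93, minute 107 to minute 112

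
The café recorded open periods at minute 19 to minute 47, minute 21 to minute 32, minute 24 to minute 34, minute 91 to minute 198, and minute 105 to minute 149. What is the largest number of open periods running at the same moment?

Walk the sorted start/end points keeping a running depth.
The depth first hits 3 at minute 24.

3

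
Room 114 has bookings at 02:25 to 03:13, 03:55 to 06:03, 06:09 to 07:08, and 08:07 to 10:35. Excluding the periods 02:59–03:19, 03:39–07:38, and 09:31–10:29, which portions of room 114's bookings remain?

02:25-02:59, 08:07-09:31, 10:29-10:35

02:25-03:13 with B removed leaves 02:25-02:59.
03:55-06:03 lies entirely inside B → drops out.
06:09-07:08 lies entirely inside B → drops out.
08:07-10:35 with B removed leaves 08:07-09:31, 10:29-10:35.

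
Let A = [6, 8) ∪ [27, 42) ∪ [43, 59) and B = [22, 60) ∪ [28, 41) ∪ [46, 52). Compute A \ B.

[6, 8)

Second set merges to [22, 60).
[6, 8) is untouched.
[27, 42) lies entirely inside B → drops out.
[43, 59) lies entirely inside B → drops out.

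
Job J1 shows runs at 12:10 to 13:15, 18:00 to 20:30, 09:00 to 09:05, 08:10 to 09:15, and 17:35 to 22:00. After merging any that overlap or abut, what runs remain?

Sort by start: 08:10-09:15, 09:00-09:05, 12:10-13:15, 17:35-22:00, 18:00-20:30.
09:00-09:05 overlaps/touches 08:10-09:15 → extend to 08:10-09:15.
12:10-13:15 is disjoint → start new block.
17:35-22:00 is disjoint → start new block.
18:00-20:30 overlaps/touches 17:35-22:00 → extend to 17:35-22:00.

08:10-09:15, 12:10-13:15, 17:35-22:00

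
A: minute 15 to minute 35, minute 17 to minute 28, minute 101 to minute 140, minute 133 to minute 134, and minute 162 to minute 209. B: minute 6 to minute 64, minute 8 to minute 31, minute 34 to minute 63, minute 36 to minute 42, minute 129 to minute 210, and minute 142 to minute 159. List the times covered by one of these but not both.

minute 6 to minute 15, minute 35 to minute 64, minute 101 to minute 129, minute 140 to minute 162, minute 209 to minute 210

Merge the first list: minute 15 to minute 35, minute 101 to minute 140, minute 162 to minute 209.
Merge the second list: minute 6 to minute 64, minute 129 to minute 210.
A \ B = minute 101 to minute 129.
B \ A = minute 6 to minute 15, minute 35 to minute 64, minute 140 to minute 162, minute 209 to minute 210.
Union of the two gives the symmetric difference.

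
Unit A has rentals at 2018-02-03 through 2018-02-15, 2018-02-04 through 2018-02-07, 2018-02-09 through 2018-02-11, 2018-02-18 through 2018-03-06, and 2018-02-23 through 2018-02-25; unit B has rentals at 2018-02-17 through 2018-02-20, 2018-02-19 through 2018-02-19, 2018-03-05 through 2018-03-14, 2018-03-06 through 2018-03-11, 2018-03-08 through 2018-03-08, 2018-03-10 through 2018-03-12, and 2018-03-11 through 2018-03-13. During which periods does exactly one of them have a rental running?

A, merged: 2018-02-03 through 2018-02-15, 2018-02-18 through 2018-03-06.
B, merged: 2018-02-17 through 2018-02-20, 2018-03-05 through 2018-03-14.
A \ B = 2018-02-03 through 2018-02-15, 2018-02-21 through 2018-03-04.
B \ A = 2018-02-17 through 2018-02-17, 2018-03-07 through 2018-03-14.
Union of the two gives the symmetric difference.

2018-02-03 through 2018-02-15, 2018-02-17 through 2018-02-17, 2018-02-21 through 2018-03-04, 2018-03-07 through 2018-03-14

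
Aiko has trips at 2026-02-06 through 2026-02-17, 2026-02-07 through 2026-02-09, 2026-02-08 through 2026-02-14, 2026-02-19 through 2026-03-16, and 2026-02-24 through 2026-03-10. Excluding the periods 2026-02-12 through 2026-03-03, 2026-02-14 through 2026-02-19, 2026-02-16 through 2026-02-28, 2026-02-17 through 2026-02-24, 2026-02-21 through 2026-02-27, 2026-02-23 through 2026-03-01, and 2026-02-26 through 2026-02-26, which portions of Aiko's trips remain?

2026-02-06 through 2026-02-11, 2026-03-04 through 2026-03-16

First set merges to 2026-02-06 through 2026-02-17, 2026-02-19 through 2026-03-16.
Second set merges to 2026-02-12 through 2026-03-03.
2026-02-06 through 2026-02-17 minus B → 2026-02-06 through 2026-02-11.
2026-02-19 through 2026-03-16 minus B → 2026-03-04 through 2026-03-16.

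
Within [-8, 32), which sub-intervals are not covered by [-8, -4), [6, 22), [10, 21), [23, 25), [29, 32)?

Covered (merged): [-8, -4), [6, 22), [23, 25), [29, 32).
Uncovered inside [-8, 32): [-4, 6), [22, 23), [25, 29).

[-4, 6) ∪ [22, 23) ∪ [25, 29)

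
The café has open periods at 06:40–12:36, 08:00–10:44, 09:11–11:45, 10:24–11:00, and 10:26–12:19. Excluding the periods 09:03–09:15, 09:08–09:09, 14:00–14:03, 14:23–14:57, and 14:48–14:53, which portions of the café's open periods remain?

06:40–09:03, 09:15–12:36

A, merged: 06:40–12:36.
B, merged: 09:03–09:15, 14:00–14:03, 14:23–14:57.
06:40–12:36 minus B → 06:40–09:03, 09:15–12:36.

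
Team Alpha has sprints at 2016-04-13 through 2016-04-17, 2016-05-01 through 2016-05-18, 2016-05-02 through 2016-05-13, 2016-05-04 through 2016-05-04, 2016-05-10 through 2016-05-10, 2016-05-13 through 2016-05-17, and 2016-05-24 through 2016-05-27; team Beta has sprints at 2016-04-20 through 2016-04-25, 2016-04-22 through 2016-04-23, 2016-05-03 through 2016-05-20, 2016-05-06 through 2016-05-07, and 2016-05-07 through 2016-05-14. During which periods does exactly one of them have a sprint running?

2016-04-13 through 2016-04-17, 2016-04-20 through 2016-04-25, 2016-05-01 through 2016-05-02, 2016-05-19 through 2016-05-20, 2016-05-24 through 2016-05-27

Merge the first list: 2016-04-13 through 2016-04-17, 2016-05-01 through 2016-05-18, 2016-05-24 through 2016-05-27.
Merge the second list: 2016-04-20 through 2016-04-25, 2016-05-03 through 2016-05-20.
Only in the first: 2016-04-13 through 2016-04-17, 2016-05-01 through 2016-05-02, 2016-05-24 through 2016-05-27.
Only in the second: 2016-04-20 through 2016-04-25, 2016-05-19 through 2016-05-20.
Together these are the periods covered by exactly one.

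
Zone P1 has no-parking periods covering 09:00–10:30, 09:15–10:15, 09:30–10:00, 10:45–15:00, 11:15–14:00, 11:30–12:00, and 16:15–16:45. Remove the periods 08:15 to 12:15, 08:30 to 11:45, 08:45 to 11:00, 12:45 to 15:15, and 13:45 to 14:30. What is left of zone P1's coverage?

12:15-12:45, 16:15-16:45

First set merges to 09:00-10:30, 10:45-15:00, 16:15-16:45.
Second set merges to 08:15-12:15, 12:45-15:15.
09:00-10:30 lies entirely inside B → drops out.
10:45-15:00 with B removed leaves 12:15-12:45.
16:15-16:45 is untouched.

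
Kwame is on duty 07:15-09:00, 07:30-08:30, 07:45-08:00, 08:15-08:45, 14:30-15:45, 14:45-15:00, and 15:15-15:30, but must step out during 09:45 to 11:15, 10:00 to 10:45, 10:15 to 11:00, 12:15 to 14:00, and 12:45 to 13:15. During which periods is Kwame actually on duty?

A, merged: 07:15–09:00, 14:30–15:45.
B, merged: 09:45–11:15, 12:15–14:00.
07:15–09:00 is untouched.
14:30–15:45 is untouched.

07:15–09:00, 14:30–15:45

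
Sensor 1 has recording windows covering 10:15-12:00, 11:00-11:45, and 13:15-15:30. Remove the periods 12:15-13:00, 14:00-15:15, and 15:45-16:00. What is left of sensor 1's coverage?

10:15-12:00, 13:15-14:00, 15:15-15:30

A, merged: 10:15-12:00, 13:15-15:30.
10:15-12:00 is untouched.
13:15-15:30 with B removed leaves 13:15-14:00, 15:15-15:30.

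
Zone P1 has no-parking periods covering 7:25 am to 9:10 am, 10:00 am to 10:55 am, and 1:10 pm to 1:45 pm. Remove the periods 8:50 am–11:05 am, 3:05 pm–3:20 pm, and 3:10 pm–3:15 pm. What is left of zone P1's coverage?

7:25 am–8:50 am, 1:10 pm–1:45 pm

B, merged: 8:50 am–11:05 am, 3:05 pm–3:20 pm.
7:25 am–9:10 am minus B → 7:25 am–8:50 am.
10:00 am–10:55 am: fully covered by B → removed.
1:10 pm–1:45 pm: no B overlap → unchanged.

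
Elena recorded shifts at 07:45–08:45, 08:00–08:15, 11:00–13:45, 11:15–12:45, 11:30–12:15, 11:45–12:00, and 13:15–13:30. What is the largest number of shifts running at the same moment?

4

Sweep endpoints in order; track running count of active intervals.
Peak of 4 reached at 11:45.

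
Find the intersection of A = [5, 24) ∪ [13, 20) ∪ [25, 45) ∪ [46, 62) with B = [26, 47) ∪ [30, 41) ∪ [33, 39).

Merge the first list: [5, 24), [25, 45), [46, 62).
Merge the second list: [26, 47).
[5, 24) meets no B interval.
[25, 45) ∩ B → [26, 45).
[46, 62) ∩ B → [46, 47).

[26, 45) ∪ [46, 47)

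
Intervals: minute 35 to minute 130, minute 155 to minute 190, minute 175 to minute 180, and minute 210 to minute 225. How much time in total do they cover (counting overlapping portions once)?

Merged: minute 35 to minute 130, minute 155 to minute 190, minute 210 to minute 225.
Lengths: 95 minutes + 35 minutes + 15 minutes = 145 minutes.

145 minutes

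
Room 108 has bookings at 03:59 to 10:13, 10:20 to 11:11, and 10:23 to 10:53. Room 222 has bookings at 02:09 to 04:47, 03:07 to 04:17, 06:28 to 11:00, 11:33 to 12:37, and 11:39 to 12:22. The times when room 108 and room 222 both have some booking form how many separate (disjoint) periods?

A, merged: 03:59–10:13, 10:20–11:11.
B, merged: 02:09–04:47, 06:28–11:00, 11:33–12:37.
A ∩ B = 03:59–04:47, 06:28–10:13, 10:20–11:00.
That is 3 disjoint pieces.

3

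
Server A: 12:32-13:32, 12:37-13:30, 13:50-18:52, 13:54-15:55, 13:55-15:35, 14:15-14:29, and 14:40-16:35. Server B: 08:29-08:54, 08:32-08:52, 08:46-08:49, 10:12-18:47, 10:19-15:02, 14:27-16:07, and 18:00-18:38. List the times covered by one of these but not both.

08:29-08:54, 10:12-12:32, 13:32-13:50, 18:47-18:52

A, merged: 12:32-13:32, 13:50-18:52.
B, merged: 08:29-08:54, 10:12-18:47.
Only in the first: 18:47-18:52.
Only in the second: 08:29-08:54, 10:12-12:32, 13:32-13:50.
Together these are the periods covered by exactly one.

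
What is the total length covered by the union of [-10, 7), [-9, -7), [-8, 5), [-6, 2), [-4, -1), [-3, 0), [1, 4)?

Merged: [-10, 7).
Length: 17.

17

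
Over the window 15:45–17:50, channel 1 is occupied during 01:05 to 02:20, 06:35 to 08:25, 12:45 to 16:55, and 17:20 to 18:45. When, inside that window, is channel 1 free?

16:55-17:20

After merging, the occupied span is 01:05-02:20, 06:35-08:25, 12:45-16:55, 17:20-18:45.
Complement within 15:45-17:50: 16:55-17:20.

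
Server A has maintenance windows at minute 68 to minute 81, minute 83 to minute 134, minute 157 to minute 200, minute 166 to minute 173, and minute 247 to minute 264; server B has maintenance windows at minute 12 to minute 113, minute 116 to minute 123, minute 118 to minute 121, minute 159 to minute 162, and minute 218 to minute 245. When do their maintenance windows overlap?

A, merged: minute 68 to minute 81, minute 83 to minute 134, minute 157 to minute 200, minute 247 to minute 264.
B, merged: minute 12 to minute 113, minute 116 to minute 123, minute 159 to minute 162, minute 218 to minute 245.
minute 68 to minute 81 overlaps B on minute 68 to minute 81.
minute 83 to minute 134 overlaps B on minute 83 to minute 113, minute 116 to minute 123.
minute 157 to minute 200 overlaps B on minute 159 to minute 162.
minute 247 to minute 264 falls entirely outside B.

minute 68 to minute 81, minute 83 to minute 113, minute 116 to minute 123, minute 159 to minute 162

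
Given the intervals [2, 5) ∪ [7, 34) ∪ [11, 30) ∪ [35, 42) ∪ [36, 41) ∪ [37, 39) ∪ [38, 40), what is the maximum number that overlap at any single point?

At 38, 4 of the intervals are simultaneously active.
No point has more.

4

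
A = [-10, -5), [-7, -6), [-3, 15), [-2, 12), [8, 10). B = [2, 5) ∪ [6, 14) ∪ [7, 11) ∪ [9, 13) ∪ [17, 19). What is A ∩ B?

First set merges to [-10, -5), [-3, 15).
Second set merges to [2, 5), [6, 14), [17, 19).
[-10, -5): no overlap with the second set.
[-3, 15) meets the second set on [2, 5), [6, 14).

[2, 5) ∪ [6, 14)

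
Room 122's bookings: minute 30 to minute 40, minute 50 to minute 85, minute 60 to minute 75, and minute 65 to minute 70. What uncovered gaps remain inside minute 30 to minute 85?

minute 40 to minute 50

After merging, the occupied span is minute 30 to minute 40, minute 50 to minute 85.
Uncovered inside minute 30 to minute 85: minute 40 to minute 50.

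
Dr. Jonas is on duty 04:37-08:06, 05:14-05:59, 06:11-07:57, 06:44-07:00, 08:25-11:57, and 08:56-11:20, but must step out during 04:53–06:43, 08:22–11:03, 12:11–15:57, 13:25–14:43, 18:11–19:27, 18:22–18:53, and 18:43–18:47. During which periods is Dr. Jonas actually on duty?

First set merges to 04:37–08:06, 08:25–11:57.
Second set merges to 04:53–06:43, 08:22–11:03, 12:11–15:57, 18:11–19:27.
04:37–08:06 minus B → 04:37–04:53, 06:43–08:06.
08:25–11:57 minus B → 11:03–11:57.

04:37–04:53, 06:43–08:06, 11:03–11:57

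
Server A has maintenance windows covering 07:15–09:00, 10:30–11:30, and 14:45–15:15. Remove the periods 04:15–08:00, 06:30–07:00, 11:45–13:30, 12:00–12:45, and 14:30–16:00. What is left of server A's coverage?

08:00–09:00, 10:30–11:30

Second set merges to 04:15–08:00, 11:45–13:30, 14:30–16:00.
07:15–09:00 with B removed leaves 08:00–09:00.
10:30–11:30 is untouched.
14:45–15:15 lies entirely inside B → drops out.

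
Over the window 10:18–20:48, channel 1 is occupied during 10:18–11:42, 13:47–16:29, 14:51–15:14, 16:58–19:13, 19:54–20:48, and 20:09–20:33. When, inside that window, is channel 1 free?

After merging, the occupied span is 10:18–11:42, 13:47–16:29, 16:58–19:13, 19:54–20:48.
Complement within 10:18–20:48: 11:42–13:47, 16:29–16:58, 19:13–19:54.

11:42–13:47, 16:29–16:58, 19:13–19:54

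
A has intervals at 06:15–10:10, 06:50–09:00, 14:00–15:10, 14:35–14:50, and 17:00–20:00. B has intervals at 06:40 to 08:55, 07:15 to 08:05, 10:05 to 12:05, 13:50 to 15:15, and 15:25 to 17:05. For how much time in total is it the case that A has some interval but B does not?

First set merges to 06:15–10:10, 14:00–15:10, 17:00–20:00.
Second set merges to 06:40–08:55, 10:05–12:05, 13:50–15:15, 15:25–17:05.
A \ B = 06:15–06:40, 08:55–10:05, 17:05–20:00.
Total: 25 min + 1 h 10 min + 2 h 55 min = 4 h 30 min.

4 h 30 min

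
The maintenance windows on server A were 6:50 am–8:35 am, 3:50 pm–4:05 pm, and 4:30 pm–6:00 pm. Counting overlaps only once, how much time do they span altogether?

Merged: 6:50 am–8:35 am, 3:50 pm–4:05 pm, 4:30 pm–6:00 pm.
Lengths: 1 h 45 min + 15 min + 1 h 30 min = 3 h 30 min.

3 h 30 min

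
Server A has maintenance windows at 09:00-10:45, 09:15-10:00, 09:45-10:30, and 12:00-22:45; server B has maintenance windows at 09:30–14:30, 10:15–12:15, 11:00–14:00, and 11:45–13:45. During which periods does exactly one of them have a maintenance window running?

A, merged: 09:00-10:45, 12:00-22:45.
B, merged: 09:30-14:30.
A \ B = 09:00-09:30, 14:30-22:45.
B \ A = 10:45-12:00.
Union of the two gives the symmetric difference.

09:00-09:30, 10:45-12:00, 14:30-22:45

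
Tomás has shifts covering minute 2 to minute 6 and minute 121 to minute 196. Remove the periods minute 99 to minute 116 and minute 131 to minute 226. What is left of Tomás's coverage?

minute 2 to minute 6: no B overlap → unchanged.
minute 121 to minute 196 minus B → minute 121 to minute 131.

minute 2 to minute 6, minute 121 to minute 131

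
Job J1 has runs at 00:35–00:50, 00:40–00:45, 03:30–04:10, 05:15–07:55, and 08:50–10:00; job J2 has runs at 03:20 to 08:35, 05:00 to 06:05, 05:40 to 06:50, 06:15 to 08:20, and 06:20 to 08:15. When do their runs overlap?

First set merges to 00:35–00:50, 03:30–04:10, 05:15–07:55, 08:50–10:00.
Second set merges to 03:20–08:35.
00:35–00:50 falls entirely outside B.
03:30–04:10 overlaps B on 03:30–04:10.
05:15–07:55 overlaps B on 05:15–07:55.
08:50–10:00 falls entirely outside B.

03:30–04:10, 05:15–07:55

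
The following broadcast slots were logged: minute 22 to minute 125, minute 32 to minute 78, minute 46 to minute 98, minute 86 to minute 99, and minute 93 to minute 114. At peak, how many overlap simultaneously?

At minute 93, 4 of the intervals are simultaneously active.
No point has more.

4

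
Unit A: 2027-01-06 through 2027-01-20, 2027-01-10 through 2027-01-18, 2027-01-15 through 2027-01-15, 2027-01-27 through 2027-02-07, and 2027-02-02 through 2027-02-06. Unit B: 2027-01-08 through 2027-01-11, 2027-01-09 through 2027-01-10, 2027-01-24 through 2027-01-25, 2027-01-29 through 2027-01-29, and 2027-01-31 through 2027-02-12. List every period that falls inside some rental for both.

A, merged: 2027-01-06 through 2027-01-20, 2027-01-27 through 2027-02-07.
B, merged: 2027-01-08 through 2027-01-11, 2027-01-24 through 2027-01-25, 2027-01-29 through 2027-01-29, 2027-01-31 through 2027-02-12.
2027-01-06 through 2027-01-20 meets the second set on 2027-01-08 through 2027-01-11.
2027-01-27 through 2027-02-07 meets the second set on 2027-01-29 through 2027-01-29, 2027-01-31 through 2027-02-07.

2027-01-08 through 2027-01-11, 2027-01-29 through 2027-01-29, 2027-01-31 through 2027-02-07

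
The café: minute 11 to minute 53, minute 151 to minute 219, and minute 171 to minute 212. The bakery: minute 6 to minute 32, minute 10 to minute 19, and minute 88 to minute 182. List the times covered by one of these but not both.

minute 6 to minute 11, minute 32 to minute 53, minute 88 to minute 151, minute 182 to minute 219

A, merged: minute 11 to minute 53, minute 151 to minute 219.
B, merged: minute 6 to minute 32, minute 88 to minute 182.
A \ B = minute 32 to minute 53, minute 182 to minute 219.
B \ A = minute 6 to minute 11, minute 88 to minute 151.
Union of the two gives the symmetric difference.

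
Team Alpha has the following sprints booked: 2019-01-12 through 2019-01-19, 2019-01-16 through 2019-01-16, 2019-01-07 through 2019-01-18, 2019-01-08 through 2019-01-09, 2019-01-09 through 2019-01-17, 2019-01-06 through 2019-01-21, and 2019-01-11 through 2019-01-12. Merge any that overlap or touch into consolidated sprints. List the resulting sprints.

2019-01-06 through 2019-01-21

Sort by start: 2019-01-06 through 2019-01-21, 2019-01-07 through 2019-01-18, 2019-01-08 through 2019-01-09, 2019-01-09 through 2019-01-17, 2019-01-11 through 2019-01-12, 2019-01-12 through 2019-01-19, 2019-01-16 through 2019-01-16.
2019-01-07 through 2019-01-18 overlaps/touches 2019-01-06 through 2019-01-21 → extend to 2019-01-06 through 2019-01-21.
2019-01-08 through 2019-01-09 overlaps/touches 2019-01-06 through 2019-01-21 → extend to 2019-01-06 through 2019-01-21.
2019-01-09 through 2019-01-17 overlaps/touches 2019-01-06 through 2019-01-21 → extend to 2019-01-06 through 2019-01-21.
2019-01-11 through 2019-01-12 overlaps/touches 2019-01-06 through 2019-01-21 → extend to 2019-01-06 through 2019-01-21.
2019-01-12 through 2019-01-19 overlaps/touches 2019-01-06 through 2019-01-21 → extend to 2019-01-06 through 2019-01-21.
2019-01-16 through 2019-01-16 overlaps/touches 2019-01-06 through 2019-01-21 → extend to 2019-01-06 through 2019-01-21.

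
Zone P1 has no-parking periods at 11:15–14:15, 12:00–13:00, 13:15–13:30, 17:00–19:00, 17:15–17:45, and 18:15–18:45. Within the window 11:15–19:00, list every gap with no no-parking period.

The merged coverage is 11:15-14:15, 17:00-19:00.
Uncovered inside 11:15-19:00: 14:15-17:00.

14:15-17:00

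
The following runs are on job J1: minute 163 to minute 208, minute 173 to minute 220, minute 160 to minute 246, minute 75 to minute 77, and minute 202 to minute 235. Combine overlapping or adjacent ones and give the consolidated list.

Sort by start: minute 75 to minute 77, minute 160 to minute 246, minute 163 to minute 208, minute 173 to minute 220, minute 202 to minute 235.
minute 160 to minute 246 is disjoint → start new block.
minute 163 to minute 208 overlaps/touches minute 160 to minute 246 → extend to minute 160 to minute 246.
minute 173 to minute 220 overlaps/touches minute 160 to minute 246 → extend to minute 160 to minute 246.
minute 202 to minute 235 overlaps/touches minute 160 to minute 246 → extend to minute 160 to minute 246.

minute 75 to minute 77, minute 160 to minute 246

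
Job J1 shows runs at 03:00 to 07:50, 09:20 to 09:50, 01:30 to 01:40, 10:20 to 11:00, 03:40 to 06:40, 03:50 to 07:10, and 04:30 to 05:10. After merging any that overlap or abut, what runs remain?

Sort by start: 01:30-01:40, 03:00-07:50, 03:40-06:40, 03:50-07:10, 04:30-05:10, 09:20-09:50, 10:20-11:00.
03:00-07:50 is disjoint → start new block.
03:40-06:40 overlaps/touches 03:00-07:50 → extend to 03:00-07:50.
03:50-07:10 overlaps/touches 03:00-07:50 → extend to 03:00-07:50.
04:30-05:10 overlaps/touches 03:00-07:50 → extend to 03:00-07:50.
09:20-09:50 is disjoint → start new block.
10:20-11:00 is disjoint → start new block.

01:30-01:40, 03:00-07:50, 09:20-09:50, 10:20-11:00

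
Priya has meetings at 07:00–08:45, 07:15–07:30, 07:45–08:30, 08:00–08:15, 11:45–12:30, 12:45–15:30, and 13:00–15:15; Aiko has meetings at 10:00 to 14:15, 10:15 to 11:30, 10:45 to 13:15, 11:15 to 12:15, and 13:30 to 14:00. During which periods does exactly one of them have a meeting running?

07:00–08:45, 10:00–11:45, 12:30–12:45, 14:15–15:30

First set merges to 07:00–08:45, 11:45–12:30, 12:45–15:30.
Second set merges to 10:00–14:15.
Only in the first: 07:00–08:45, 14:15–15:30.
Only in the second: 10:00–11:45, 12:30–12:45.
Together these are the periods covered by exactly one.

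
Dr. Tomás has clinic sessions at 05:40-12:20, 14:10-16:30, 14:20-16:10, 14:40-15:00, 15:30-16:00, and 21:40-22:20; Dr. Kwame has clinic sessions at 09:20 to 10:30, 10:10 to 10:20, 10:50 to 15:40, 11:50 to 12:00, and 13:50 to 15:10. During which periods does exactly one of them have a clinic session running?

05:40–09:20, 10:30–10:50, 12:20–14:10, 15:40–16:30, 21:40–22:20

A, merged: 05:40–12:20, 14:10–16:30, 21:40–22:20.
B, merged: 09:20–10:30, 10:50–15:40.
Only in the first: 05:40–09:20, 10:30–10:50, 15:40–16:30, 21:40–22:20.
Only in the second: 12:20–14:10.
Together these are the periods covered by exactly one.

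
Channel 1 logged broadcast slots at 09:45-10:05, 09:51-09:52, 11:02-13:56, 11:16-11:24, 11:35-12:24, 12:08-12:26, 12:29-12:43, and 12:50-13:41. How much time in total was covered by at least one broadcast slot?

Merged: 09:45–10:05, 11:02–13:56.
Lengths: 20 min + 2 h 54 min = 3 h 14 min.

3 h 14 min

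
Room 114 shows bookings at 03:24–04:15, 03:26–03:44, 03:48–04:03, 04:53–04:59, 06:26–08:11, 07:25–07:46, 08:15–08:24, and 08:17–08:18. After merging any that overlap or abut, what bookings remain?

03:26–03:44 overlaps/touches 03:24–04:15 → extend to 03:24–04:15.
03:48–04:03 overlaps/touches 03:24–04:15 → extend to 03:24–04:15.
04:53–04:59 is disjoint → start new block.
06:26–08:11 is disjoint → start new block.
07:25–07:46 overlaps/touches 06:26–08:11 → extend to 06:26–08:11.
08:15–08:24 is disjoint → start new block.
08:17–08:18 overlaps/touches 08:15–08:24 → extend to 08:15–08:24.

03:24–04:15, 04:53–04:59, 06:26–08:11, 08:15–08:24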